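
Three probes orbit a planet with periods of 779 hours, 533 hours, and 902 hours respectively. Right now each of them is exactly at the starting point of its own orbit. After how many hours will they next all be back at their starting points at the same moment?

222794 hours

We need the least common multiple of the intervals.
779 = 19 × 41
533 = 13 × 41
902 = 2 × 11 × 41
LCM(779, 533, 902) = 2 × 11 × 13 × 19 × 41 = 222794.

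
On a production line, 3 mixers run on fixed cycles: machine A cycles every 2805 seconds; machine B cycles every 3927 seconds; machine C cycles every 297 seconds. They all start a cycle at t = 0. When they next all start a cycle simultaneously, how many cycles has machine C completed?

They are all back at their starting positions together after one LCM of the periods.
2805 = 3 × 5 × 11 × 17
3927 = 3 × 7 × 11 × 17
297 = 3^3 × 11
LCM(2805, 3927, 297) = 3^3 × 5 × 7 × 11 × 17 = 176715.
Cycles for period 297: 176715 / 297 = 595.

595 cycles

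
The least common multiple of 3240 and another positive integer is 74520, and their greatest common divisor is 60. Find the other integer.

1380

gcd × lcm = product of the two integers, so the other integer is (60 × 74520) / 3240 = 1380.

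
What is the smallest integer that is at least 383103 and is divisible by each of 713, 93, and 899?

The integer must be a common multiple of 713, 93, and 899, so a multiple of their LCM.
713 = 23 × 31
93 = 3 × 31
899 = 29 × 31
LCM(713, 93, 899) = 3 × 23 × 29 × 31 = 62031.
Smallest multiple of 62031 that is ≥ 383103: ⌈383103/62031⌉ × 62031 = 7 × 62031 = 434217.

434217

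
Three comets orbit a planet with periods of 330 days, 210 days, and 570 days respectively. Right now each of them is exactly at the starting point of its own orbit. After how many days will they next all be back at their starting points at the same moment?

43890 days

They coincide at every common multiple of the periods; the first is the LCM.
330 = 2 × 3 × 5 × 11
210 = 2 × 3 × 5 × 7
570 = 2 × 3 × 5 × 19
LCM(330, 210, 570) = 2 × 3 × 5 × 7 × 11 × 19 = 43890.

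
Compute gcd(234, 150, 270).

234 = 2 × 3^2 × 13
150 = 2 × 3 × 5^2
270 = 2 × 3^3 × 5
gcd(234, 150, 270) = 2 × 3 = 6.

6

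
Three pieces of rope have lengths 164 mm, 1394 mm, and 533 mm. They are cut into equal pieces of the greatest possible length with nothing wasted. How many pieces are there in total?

51

Piece length = gcd(164, 1394, 533).
164 = 2^2 × 41
1394 = 2 × 17 × 41
533 = 13 × 41
gcd(164, 1394, 533) = 41.
Total pieces = 164/41 + 1394/41 + 533/41 = 4 + 34 + 13 = 51.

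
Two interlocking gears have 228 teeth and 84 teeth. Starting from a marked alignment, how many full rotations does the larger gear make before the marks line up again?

All finish a whole number of cycles simultaneously at t = LCM of the periods.
228 = 2^2 × 3 × 19
84 = 2^2 × 3 × 7
LCM(228, 84) = 2^2 × 3 × 7 × 19 = 1596.
Rotations for period 228: 1596 / 228 = 7.

7 rotations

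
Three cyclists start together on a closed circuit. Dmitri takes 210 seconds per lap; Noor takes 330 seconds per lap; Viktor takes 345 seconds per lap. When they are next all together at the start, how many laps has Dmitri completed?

The first common completion time is the LCM of the periods.
210 = 2 × 3 × 5 × 7
330 = 2 × 3 × 5 × 11
345 = 3 × 5 × 23
LCM(210, 330, 345) = 2 × 3 × 5 × 7 × 11 × 23 = 53130.
Laps for period 210: 53130 / 210 = 253.

253 laps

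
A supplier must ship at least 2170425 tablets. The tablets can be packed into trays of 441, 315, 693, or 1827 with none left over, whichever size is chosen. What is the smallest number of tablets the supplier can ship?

2813580

The number of tablets must be a common multiple of 441, 315, 693, and 1827, so a multiple of their LCM.
441 = 3^2 × 7^2
315 = 3^2 × 5 × 7
693 = 3^2 × 7 × 11
1827 = 3^2 × 7 × 29
LCM(441, 315, 693, 1827) = 3^2 × 5 × 7^2 × 11 × 29 = 703395.
Smallest multiple of 703395 that is ≥ 2170425: ⌈2170425/703395⌉ × 703395 = 4 × 703395 = 2813580.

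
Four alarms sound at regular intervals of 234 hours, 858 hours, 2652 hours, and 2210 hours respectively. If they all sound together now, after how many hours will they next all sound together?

437580 hours

The first simultaneous occurrence is after LCM of the individual periods.
234 = 2 × 3^2 × 13
858 = 2 × 3 × 11 × 13
2652 = 2^2 × 3 × 13 × 17
2210 = 2 × 5 × 13 × 17
LCM(234, 858, 2652, 2210) = 2^2 × 3^2 × 5 × 11 × 13 × 17 = 437580.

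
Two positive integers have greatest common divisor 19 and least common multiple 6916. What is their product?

131404

For any two positive integers, gcd × lcm = product = 19 × 6916 = 131404.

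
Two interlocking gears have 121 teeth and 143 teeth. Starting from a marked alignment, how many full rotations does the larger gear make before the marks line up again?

11 rotations

All finish a whole number of cycles simultaneously at t = LCM of the periods.
121 = 11^2
143 = 11 × 13
LCM(121, 143) = 11^2 × 13 = 1573.
Rotations for period 143: 1573 / 143 = 11.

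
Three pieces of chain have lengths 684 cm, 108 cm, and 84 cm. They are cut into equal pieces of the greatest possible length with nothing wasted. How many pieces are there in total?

73

Piece length = gcd(684, 108, 84).
684 = 2^2 × 3^2 × 19
108 = 2^2 × 3^3
84 = 2^2 × 3 × 7
gcd(684, 108, 84) = 2^2 × 3 = 12.
Total pieces = 684/12 + 108/12 + 84/12 = 57 + 9 + 7 = 73.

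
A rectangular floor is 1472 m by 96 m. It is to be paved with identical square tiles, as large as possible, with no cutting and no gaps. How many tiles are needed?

138

Tile side = gcd(1472, 96).
1472 = 2^6 × 23
96 = 2^5 × 3
gcd(1472, 96) = 2^5 = 32.
Tiles: (1472/32) × (96/32) = 46 × 3 = 138.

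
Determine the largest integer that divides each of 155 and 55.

155 = 5 × 31
55 = 5 × 11
gcd(155, 55) = 5.

5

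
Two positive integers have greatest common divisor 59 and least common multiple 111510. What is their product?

For any two positive integers, gcd × lcm = product = 59 × 111510 = 6579090.

6579090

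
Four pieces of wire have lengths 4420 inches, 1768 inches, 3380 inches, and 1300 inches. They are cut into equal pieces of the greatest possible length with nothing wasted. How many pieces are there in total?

209

Piece length = gcd(4420, 1768, 3380, 1300).
4420 = 2^2 × 5 × 13 × 17
1768 = 2^3 × 13 × 17
3380 = 2^2 × 5 × 13^2
1300 = 2^2 × 5^2 × 13
gcd(4420, 1768, 3380, 1300) = 2^2 × 13 = 52.
Total pieces = 4420/52 + 1768/52 + 3380/52 + 1300/52 = 85 + 34 + 65 + 25 = 209.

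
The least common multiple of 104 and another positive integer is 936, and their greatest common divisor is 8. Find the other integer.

72

gcd × lcm = product of the two integers, so the other integer is (8 × 936) / 104 = 72.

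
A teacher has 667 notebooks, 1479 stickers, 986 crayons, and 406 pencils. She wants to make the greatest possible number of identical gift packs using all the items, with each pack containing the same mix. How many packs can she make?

The pack count must divide each quantity, so the greatest is gcd(667, 1479, 986, 406).
667 = 23 × 29
1479 = 3 × 17 × 29
986 = 2 × 17 × 29
406 = 2 × 7 × 29
gcd(667, 1479, 986, 406) = 29.

29 packs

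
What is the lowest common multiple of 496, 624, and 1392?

560976

496 = 2^4 × 31
624 = 2^4 × 3 × 13
1392 = 2^4 × 3 × 29
LCM(496, 624, 1392) = 2^4 × 3 × 13 × 29 × 31 = 560976.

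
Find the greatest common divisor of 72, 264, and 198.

6

72 = 2^3 × 3^2
264 = 2^3 × 3 × 11
198 = 2 × 3^2 × 11
gcd(72, 264, 198) = 2 × 3 = 6.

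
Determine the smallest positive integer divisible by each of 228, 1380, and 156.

228 = 2^2 × 3 × 19
1380 = 2^2 × 3 × 5 × 23
156 = 2^2 × 3 × 13
LCM(228, 1380, 156) = 2^2 × 3 × 5 × 13 × 19 × 23 = 340860.

340860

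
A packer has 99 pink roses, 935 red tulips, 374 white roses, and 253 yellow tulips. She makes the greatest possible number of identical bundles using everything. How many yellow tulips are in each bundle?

Number of bundles = gcd(99, 935, 374, 253).
99 = 3^2 × 11
935 = 5 × 11 × 17
374 = 2 × 11 × 17
253 = 11 × 23
gcd(99, 935, 374, 253) = 11.
yellow tulips per bundle = 253 / 11 = 23.

23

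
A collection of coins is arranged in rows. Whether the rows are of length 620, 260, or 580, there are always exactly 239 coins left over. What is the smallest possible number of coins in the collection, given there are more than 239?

233979

N − 239 must be a common multiple of 620, 260, and 580.
620 = 2^2 × 5 × 31
260 = 2^2 × 5 × 13
580 = 2^2 × 5 × 29
LCM(620, 260, 580) = 2^2 × 5 × 13 × 29 × 31 = 233740.
Smallest N > 239 is LCM + 239 = 233740 + 239 = 233979.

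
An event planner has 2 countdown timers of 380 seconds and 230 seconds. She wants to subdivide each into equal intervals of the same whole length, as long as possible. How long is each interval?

By the Euclidean algorithm:
380 = 1 × 230 + 150
230 = 1 × 150 + 80
150 = 1 × 80 + 70
80 = 1 × 70 + 10
70 = 7 × 10 + 0
gcd(380, 230) = 10.

10 seconds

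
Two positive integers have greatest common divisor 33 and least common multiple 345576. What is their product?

For any two positive integers, gcd × lcm = product = 33 × 345576 = 11404008.

11404008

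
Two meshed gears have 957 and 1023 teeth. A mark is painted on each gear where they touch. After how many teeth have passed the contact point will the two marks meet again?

29667 teeth

The first simultaneous occurrence is after LCM of the individual periods.
957 = 3 × 11 × 29
1023 = 3 × 11 × 31
LCM(957, 1023) = 3 × 11 × 29 × 31 = 29667.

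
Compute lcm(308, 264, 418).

35112

308 = 2^2 × 7 × 11
264 = 2^3 × 3 × 11
418 = 2 × 11 × 19
LCM(308, 264, 418) = 2^3 × 3 × 7 × 11 × 19 = 35112.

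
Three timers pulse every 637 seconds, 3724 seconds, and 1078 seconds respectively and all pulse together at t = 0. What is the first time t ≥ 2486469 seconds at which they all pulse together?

2662660 seconds

Joint pulses occur at multiples of LCM(637, 3724, 1078).
637 = 7^2 × 13
3724 = 2^2 × 7^2 × 19
1078 = 2 × 7^2 × 11
LCM(637, 3724, 1078) = 2^2 × 7^2 × 11 × 13 × 19 = 532532.
Smallest multiple of 532532 that is ≥ 2486469: ⌈2486469/532532⌉ × 532532 = 5 × 532532 = 2662660.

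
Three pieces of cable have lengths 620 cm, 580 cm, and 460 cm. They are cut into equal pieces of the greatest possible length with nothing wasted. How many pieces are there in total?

Piece length = gcd(620, 580, 460).
620 = 2^2 × 5 × 31
580 = 2^2 × 5 × 29
460 = 2^2 × 5 × 23
gcd(620, 580, 460) = 2^2 × 5 = 20.
Total pieces = 620/20 + 580/20 + 460/20 = 31 + 29 + 23 = 83.

83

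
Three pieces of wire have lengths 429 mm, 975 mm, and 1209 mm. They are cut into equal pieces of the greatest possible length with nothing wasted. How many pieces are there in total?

67

Piece length = gcd(429, 975, 1209).
429 = 3 × 11 × 13
975 = 3 × 5^2 × 13
1209 = 3 × 13 × 31
gcd(429, 975, 1209) = 3 × 13 = 39.
Total pieces = 429/39 + 975/39 + 1209/39 = 11 + 25 + 31 = 67.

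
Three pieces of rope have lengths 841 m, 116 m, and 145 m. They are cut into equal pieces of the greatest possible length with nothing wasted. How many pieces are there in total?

Piece length = gcd(841, 116, 145).
841 = 29^2
116 = 2^2 × 29
145 = 5 × 29
gcd(841, 116, 145) = 29.
Total pieces = 841/29 + 116/29 + 145/29 = 29 + 4 + 5 = 38.

38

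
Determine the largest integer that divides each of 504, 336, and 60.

504 = 2^3 × 3^2 × 7
336 = 2^4 × 3 × 7
60 = 2^2 × 3 × 5
gcd(504, 336, 60) = 2^2 × 3 = 12.

12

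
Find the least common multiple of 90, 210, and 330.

90 = 2 × 3^2 × 5
210 = 2 × 3 × 5 × 7
330 = 2 × 3 × 5 × 11
LCM(90, 210, 330) = 2 × 3^2 × 5 × 7 × 11 = 6930.

6930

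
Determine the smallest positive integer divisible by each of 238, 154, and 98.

238 = 2 × 7 × 17
154 = 2 × 7 × 11
98 = 2 × 7^2
LCM(238, 154, 98) = 2 × 7^2 × 11 × 17 = 18326.

18326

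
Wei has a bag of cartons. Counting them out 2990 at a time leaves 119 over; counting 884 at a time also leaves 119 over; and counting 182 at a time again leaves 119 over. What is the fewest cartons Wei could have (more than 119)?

711739

N − 119 must be a common multiple of 2990, 884, and 182.
2990 = 2 × 5 × 13 × 23
884 = 2^2 × 13 × 17
182 = 2 × 7 × 13
LCM(2990, 884, 182) = 2^2 × 5 × 7 × 13 × 17 × 23 = 711620.
Smallest N > 119 is LCM + 119 = 711620 + 119 = 711739.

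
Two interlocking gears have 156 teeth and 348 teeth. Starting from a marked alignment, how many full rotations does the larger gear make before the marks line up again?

13 rotations

They are all back at their starting positions together after one LCM of the periods.
156 = 2^2 × 3 × 13
348 = 2^2 × 3 × 29
LCM(156, 348) = 2^2 × 3 × 13 × 29 = 4524.
Rotations for period 348: 4524 / 348 = 13.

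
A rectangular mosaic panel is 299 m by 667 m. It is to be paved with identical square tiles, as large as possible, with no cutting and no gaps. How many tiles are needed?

Tile side = gcd(299, 667).
299 = 13 × 23
667 = 23 × 29
gcd(299, 667) = 23.
Tiles: (299/23) × (667/23) = 13 × 29 = 377.

377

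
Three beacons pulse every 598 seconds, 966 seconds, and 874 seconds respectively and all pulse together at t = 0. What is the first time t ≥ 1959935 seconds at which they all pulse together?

Joint pulses occur at multiples of LCM(598, 966, 874).
598 = 2 × 13 × 23
966 = 2 × 3 × 7 × 23
874 = 2 × 19 × 23
LCM(598, 966, 874) = 2 × 3 × 7 × 13 × 19 × 23 = 238602.
Smallest multiple of 238602 that is ≥ 1959935: ⌈1959935/238602⌉ × 238602 = 9 × 238602 = 2147418.

2147418 seconds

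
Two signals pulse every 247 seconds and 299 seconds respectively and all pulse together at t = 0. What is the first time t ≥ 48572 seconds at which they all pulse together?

51129 seconds

Joint pulses occur at multiples of LCM(247, 299).
247 = 13 × 19
299 = 13 × 23
LCM(247, 299) = 13 × 19 × 23 = 5681.
Smallest multiple of 5681 that is ≥ 48572: ⌈48572/5681⌉ × 5681 = 9 × 5681 = 51129.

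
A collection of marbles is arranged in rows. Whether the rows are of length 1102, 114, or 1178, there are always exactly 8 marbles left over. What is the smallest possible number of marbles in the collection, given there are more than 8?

102494

N − 8 must be a common multiple of 1102, 114, and 1178.
1102 = 2 × 19 × 29
114 = 2 × 3 × 19
1178 = 2 × 19 × 31
LCM(1102, 114, 1178) = 2 × 3 × 19 × 29 × 31 = 102486.
Smallest N > 8 is LCM + 8 = 102486 + 8 = 102494.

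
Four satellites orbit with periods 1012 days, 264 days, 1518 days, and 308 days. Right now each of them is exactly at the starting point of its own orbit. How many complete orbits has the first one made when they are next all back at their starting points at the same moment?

They are all back at their starting positions together after one LCM of the periods.
1012 = 2^2 × 11 × 23
264 = 2^3 × 3 × 11
1518 = 2 × 3 × 11 × 23
308 = 2^2 × 7 × 11
LCM(1012, 264, 1518, 308) = 2^3 × 3 × 7 × 11 × 23 = 42504.
Orbits for period 1012: 42504 / 1012 = 42.

42 orbits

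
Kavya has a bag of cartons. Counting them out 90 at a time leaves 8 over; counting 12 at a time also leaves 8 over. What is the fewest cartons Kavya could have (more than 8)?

N − 8 must be a common multiple of 90 and 12.
90 = 2 × 3^2 × 5
12 = 2^2 × 3
LCM(90, 12) = 2^2 × 3^2 × 5 = 180.
Smallest N > 8 is LCM + 8 = 180 + 8 = 188.

188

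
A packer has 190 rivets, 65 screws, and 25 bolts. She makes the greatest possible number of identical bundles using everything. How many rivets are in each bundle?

38

Number of bundles = gcd(190, 65, 25).
190 = 2 × 5 × 19
65 = 5 × 13
25 = 5^2
gcd(190, 65, 25) = 5.
rivets per bundle = 190 / 5 = 38.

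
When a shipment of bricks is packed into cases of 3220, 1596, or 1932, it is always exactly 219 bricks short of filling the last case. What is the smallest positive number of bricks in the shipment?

Being 219 short of a full case of size k means N ≡ −219 (mod k), i.e. N + 219 is a multiple of each size.
3220 = 2^2 × 5 × 7 × 23
1596 = 2^2 × 3 × 7 × 19
1932 = 2^2 × 3 × 7 × 23
LCM(3220, 1596, 1932) = 2^2 × 3 × 5 × 7 × 19 × 23 = 183540.
Smallest positive N is 183540 − 219 = 183321.

183321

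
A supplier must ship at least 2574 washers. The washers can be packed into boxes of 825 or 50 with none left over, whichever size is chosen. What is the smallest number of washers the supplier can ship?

3300

The number of washers must be a common multiple of 825 and 50, so a multiple of their LCM.
825 = 3 × 5^2 × 11
50 = 2 × 5^2
LCM(825, 50) = 2 × 3 × 5^2 × 11 = 1650.
Smallest multiple of 1650 that is ≥ 2574: ⌈2574/1650⌉ × 1650 = 2 × 1650 = 3300.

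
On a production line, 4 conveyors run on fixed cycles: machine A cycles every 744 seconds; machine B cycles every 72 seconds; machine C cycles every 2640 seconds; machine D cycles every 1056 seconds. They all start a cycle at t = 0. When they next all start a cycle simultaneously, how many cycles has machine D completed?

They are all back at their starting positions together after one LCM of the periods.
744 = 2^3 × 3 × 31
72 = 2^3 × 3^2
2640 = 2^4 × 3 × 5 × 11
1056 = 2^5 × 3 × 11
LCM(744, 72, 2640, 1056) = 2^5 × 3^2 × 5 × 11 × 31 = 491040.
Cycles for period 1056: 491040 / 1056 = 465.

465 cycles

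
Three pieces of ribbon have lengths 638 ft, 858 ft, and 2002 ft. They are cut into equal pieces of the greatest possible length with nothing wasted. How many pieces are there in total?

159

Piece length = gcd(638, 858, 2002).
638 = 2 × 11 × 29
858 = 2 × 3 × 11 × 13
2002 = 2 × 7 × 11 × 13
gcd(638, 858, 2002) = 2 × 11 = 22.
Total pieces = 638/22 + 858/22 + 2002/22 = 29 + 39 + 91 = 159.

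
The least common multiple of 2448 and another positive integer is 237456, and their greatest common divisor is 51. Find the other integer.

4947

gcd × lcm = product of the two integers, so the other integer is (51 × 237456) / 2448 = 4947.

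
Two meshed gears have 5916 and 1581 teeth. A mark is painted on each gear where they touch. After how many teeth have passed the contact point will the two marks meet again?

183396 teeth

The first simultaneous occurrence is after LCM of the individual periods.
5916 = 2^2 × 3 × 17 × 29
1581 = 3 × 17 × 31
LCM(5916, 1581) = 2^2 × 3 × 17 × 29 × 31 = 183396.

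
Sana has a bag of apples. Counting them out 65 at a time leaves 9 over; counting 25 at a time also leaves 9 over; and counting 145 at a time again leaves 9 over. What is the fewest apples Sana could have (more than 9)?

N − 9 must be a common multiple of 65, 25, and 145.
65 = 5 × 13
25 = 5^2
145 = 5 × 29
LCM(65, 25, 145) = 5^2 × 13 × 29 = 9425.
Smallest N > 9 is LCM + 9 = 9425 + 9 = 9434.

9434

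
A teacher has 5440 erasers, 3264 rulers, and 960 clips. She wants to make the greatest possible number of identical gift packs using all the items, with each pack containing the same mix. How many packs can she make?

The pack count must divide each quantity, so the greatest is gcd(5440, 3264, 960).
5440 = 2^6 × 5 × 17
3264 = 2^6 × 3 × 17
960 = 2^6 × 3 × 5
gcd(5440, 3264, 960) = 2^6 = 64.

64 packs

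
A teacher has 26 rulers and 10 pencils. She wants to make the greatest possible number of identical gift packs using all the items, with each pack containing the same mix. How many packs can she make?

The pack count must divide each quantity, so the greatest is gcd(26, 10).
26 = 2 × 13
10 = 2 × 5
gcd(26, 10) = 2.

2 packs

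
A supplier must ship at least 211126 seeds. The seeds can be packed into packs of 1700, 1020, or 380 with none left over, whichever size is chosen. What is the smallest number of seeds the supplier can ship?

The number of seeds must be a common multiple of 1700, 1020, and 380, so a multiple of their LCM.
1700 = 2^2 × 5^2 × 17
1020 = 2^2 × 3 × 5 × 17
380 = 2^2 × 5 × 19
LCM(1700, 1020, 380) = 2^2 × 3 × 5^2 × 17 × 19 = 96900.
Smallest multiple of 96900 that is ≥ 211126: ⌈211126/96900⌉ × 96900 = 3 × 96900 = 290700.

290700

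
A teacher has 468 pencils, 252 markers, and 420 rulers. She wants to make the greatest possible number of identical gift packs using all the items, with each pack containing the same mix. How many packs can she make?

12 packs

The pack count must divide each quantity, so the greatest is gcd(468, 252, 420).
468 = 2^2 × 3^2 × 13
252 = 2^2 × 3^2 × 7
420 = 2^2 × 3 × 5 × 7
gcd(468, 252, 420) = 2^2 × 3 = 12.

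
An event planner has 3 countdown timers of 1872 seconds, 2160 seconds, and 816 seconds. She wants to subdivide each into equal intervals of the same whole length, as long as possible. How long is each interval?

The interval must divide each timer length; the longest such is the gcd.
1872 = 2^4 × 3^2 × 13
2160 = 2^4 × 3^3 × 5
816 = 2^4 × 3 × 17
gcd(1872, 2160, 816) = 2^4 × 3 = 48.

48 seconds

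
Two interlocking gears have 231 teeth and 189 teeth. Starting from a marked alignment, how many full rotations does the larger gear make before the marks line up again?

All finish a whole number of cycles simultaneously at t = LCM of the periods.
231 = 3 × 7 × 11
189 = 3^3 × 7
LCM(231, 189) = 3^3 × 7 × 11 = 2079.
Rotations for period 231: 2079 / 231 = 9.

9 rotations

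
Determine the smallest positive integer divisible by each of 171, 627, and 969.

31977

171 = 3^2 × 19
627 = 3 × 11 × 19
969 = 3 × 17 × 19
LCM(171, 627, 969) = 3^2 × 11 × 17 × 19 = 31977.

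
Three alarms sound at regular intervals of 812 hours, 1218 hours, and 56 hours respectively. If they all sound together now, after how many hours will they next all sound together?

4872 hours

We need the least common multiple of the intervals.
812 = 2^2 × 7 × 29
1218 = 2 × 3 × 7 × 29
56 = 2^3 × 7
LCM(812, 1218, 56) = 2^3 × 3 × 7 × 29 = 4872.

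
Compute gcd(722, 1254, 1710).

38

722 = 2 × 19^2
1254 = 2 × 3 × 11 × 19
1710 = 2 × 3^2 × 5 × 19
gcd(722, 1254, 1710) = 2 × 19 = 38.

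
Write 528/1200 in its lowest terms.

528 = 2^4 × 3 × 11
1200 = 2^4 × 3 × 5^2
gcd(528, 1200) = 2^4 × 3 = 48.
Divide numerator and denominator by 48: 528/1200 = 11/25.

11/25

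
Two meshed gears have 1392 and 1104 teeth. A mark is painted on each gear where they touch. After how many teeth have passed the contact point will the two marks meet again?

They coincide at every common multiple of the periods; the first is the LCM.
1392 = 2^4 × 3 × 29
1104 = 2^4 × 3 × 23
LCM(1392, 1104) = 2^4 × 3 × 23 × 29 = 32016.

32016 teeth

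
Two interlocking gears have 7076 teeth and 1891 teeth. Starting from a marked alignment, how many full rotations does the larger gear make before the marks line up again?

They are all back at their starting positions together after one LCM of the periods.
7076 = 2^2 × 29 × 61
1891 = 31 × 61
LCM(7076, 1891) = 2^2 × 29 × 31 × 61 = 219356.
Rotations for period 7076: 219356 / 7076 = 31.

31 rotations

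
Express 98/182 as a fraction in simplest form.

98 = 2 × 7^2
182 = 2 × 7 × 13
gcd(98, 182) = 2 × 7 = 14.
Divide numerator and denominator by 14: 98/182 = 7/13.

7/13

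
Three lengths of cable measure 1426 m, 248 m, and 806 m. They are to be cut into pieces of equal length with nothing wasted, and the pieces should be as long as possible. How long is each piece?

62 m

The greatest length dividing all of 1426, 248, and 806 is their gcd.
1426 = 2 × 23 × 31
248 = 2^3 × 31
806 = 2 × 13 × 31
gcd(1426, 248, 806) = 2 × 31 = 62.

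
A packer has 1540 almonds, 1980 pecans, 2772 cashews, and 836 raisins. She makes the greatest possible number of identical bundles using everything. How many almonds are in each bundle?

Number of bundles = gcd(1540, 1980, 2772, 836).
1540 = 2^2 × 5 × 7 × 11
1980 = 2^2 × 3^2 × 5 × 11
2772 = 2^2 × 3^2 × 7 × 11
836 = 2^2 × 11 × 19
gcd(1540, 1980, 2772, 836) = 2^2 × 11 = 44.
almonds per bundle = 1540 / 44 = 35.

35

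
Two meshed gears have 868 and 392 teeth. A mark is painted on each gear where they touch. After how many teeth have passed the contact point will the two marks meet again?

The first simultaneous occurrence is after LCM of the individual periods.
868 = 2^2 × 7 × 31
392 = 2^3 × 7^2
LCM(868, 392) = 2^3 × 7^2 × 31 = 12152.

12152 teeth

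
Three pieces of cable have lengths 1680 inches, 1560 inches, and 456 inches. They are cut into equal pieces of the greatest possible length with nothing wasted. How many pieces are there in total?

154

Piece length = gcd(1680, 1560, 456).
1680 = 2^4 × 3 × 5 × 7
1560 = 2^3 × 3 × 5 × 13
456 = 2^3 × 3 × 19
gcd(1680, 1560, 456) = 2^3 × 3 = 24.
Total pieces = 1680/24 + 1560/24 + 456/24 = 70 + 65 + 19 = 154.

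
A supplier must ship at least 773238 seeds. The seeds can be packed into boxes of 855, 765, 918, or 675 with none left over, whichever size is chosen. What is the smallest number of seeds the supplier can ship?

The number of seeds must be a common multiple of 855, 765, 918, and 675, so a multiple of their LCM.
855 = 3^2 × 5 × 19
765 = 3^2 × 5 × 17
918 = 2 × 3^3 × 17
675 = 3^3 × 5^2
LCM(855, 765, 918, 675) = 2 × 3^3 × 5^2 × 17 × 19 = 436050.
Smallest multiple of 436050 that is ≥ 773238: ⌈773238/436050⌉ × 436050 = 2 × 436050 = 872100.

872100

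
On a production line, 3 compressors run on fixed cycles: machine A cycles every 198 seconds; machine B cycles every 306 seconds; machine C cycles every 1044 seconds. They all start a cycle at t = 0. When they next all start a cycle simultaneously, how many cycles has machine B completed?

638 cycles

They are all back at their starting positions together after one LCM of the periods.
198 = 2 × 3^2 × 11
306 = 2 × 3^2 × 17
1044 = 2^2 × 3^2 × 29
LCM(198, 306, 1044) = 2^2 × 3^2 × 11 × 17 × 29 = 195228.
Cycles for period 306: 195228 / 306 = 638.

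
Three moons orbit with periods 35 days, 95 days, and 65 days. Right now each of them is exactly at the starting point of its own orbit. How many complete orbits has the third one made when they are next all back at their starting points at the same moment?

133 orbits

All finish a whole number of cycles simultaneously at t = LCM of the periods.
35 = 5 × 7
95 = 5 × 19
65 = 5 × 13
LCM(35, 95, 65) = 5 × 7 × 13 × 19 = 8645.
Orbits for period 65: 8645 / 65 = 133.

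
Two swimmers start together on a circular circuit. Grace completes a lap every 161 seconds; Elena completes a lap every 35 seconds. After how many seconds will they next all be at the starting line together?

805 seconds

We need the least common multiple of the intervals.
161 = 7 × 23
35 = 5 × 7
LCM(161, 35) = 5 × 7 × 23 = 805.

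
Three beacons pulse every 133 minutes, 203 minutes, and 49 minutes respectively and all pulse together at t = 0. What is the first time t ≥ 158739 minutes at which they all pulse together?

Joint pulses occur at multiples of LCM(133, 203, 49).
133 = 7 × 19
203 = 7 × 29
49 = 7^2
LCM(133, 203, 49) = 7^2 × 19 × 29 = 26999.
Smallest multiple of 26999 that is ≥ 158739: ⌈158739/26999⌉ × 26999 = 6 × 26999 = 161994.

161994 minutes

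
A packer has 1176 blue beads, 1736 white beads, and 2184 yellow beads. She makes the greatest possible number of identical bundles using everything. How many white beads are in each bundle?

Number of bundles = gcd(1176, 1736, 2184).
1176 = 2^3 × 3 × 7^2
1736 = 2^3 × 7 × 31
2184 = 2^3 × 3 × 7 × 13
gcd(1176, 1736, 2184) = 2^3 × 7 = 56.
white beads per bundle = 1736 / 56 = 31.

31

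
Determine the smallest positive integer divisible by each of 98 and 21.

98 = 2 × 7^2
21 = 3 × 7
LCM(98, 21) = 2 × 3 × 7^2 = 294.

294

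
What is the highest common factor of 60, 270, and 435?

60 = 2^2 × 3 × 5
270 = 2 × 3^3 × 5
435 = 3 × 5 × 29
gcd(60, 270, 435) = 3 × 5 = 15.

15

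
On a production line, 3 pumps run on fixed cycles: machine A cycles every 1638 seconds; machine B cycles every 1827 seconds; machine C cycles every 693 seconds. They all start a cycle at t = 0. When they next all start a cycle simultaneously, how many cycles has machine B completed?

All finish a whole number of cycles simultaneously at t = LCM of the periods.
1638 = 2 × 3^2 × 7 × 13
1827 = 3^2 × 7 × 29
693 = 3^2 × 7 × 11
LCM(1638, 1827, 693) = 2 × 3^2 × 7 × 11 × 13 × 29 = 522522.
Cycles for period 1827: 522522 / 1827 = 286.

286 cycles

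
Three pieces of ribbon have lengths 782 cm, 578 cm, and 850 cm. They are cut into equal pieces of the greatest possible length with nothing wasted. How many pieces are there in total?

65

Piece length = gcd(782, 578, 850).
782 = 2 × 17 × 23
578 = 2 × 17^2
850 = 2 × 5^2 × 17
gcd(782, 578, 850) = 2 × 17 = 34.
Total pieces = 782/34 + 578/34 + 850/34 = 23 + 17 + 25 = 65.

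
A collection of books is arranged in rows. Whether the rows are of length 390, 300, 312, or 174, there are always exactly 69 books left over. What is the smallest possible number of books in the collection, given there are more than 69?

N − 69 must be a common multiple of 390, 300, 312, and 174.
390 = 2 × 3 × 5 × 13
300 = 2^2 × 3 × 5^2
312 = 2^3 × 3 × 13
174 = 2 × 3 × 29
LCM(390, 300, 312, 174) = 2^3 × 3 × 5^2 × 13 × 29 = 226200.
Smallest N > 69 is LCM + 69 = 226200 + 69 = 226269.

226269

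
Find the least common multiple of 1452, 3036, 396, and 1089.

100188

1452 = 2^2 × 3 × 11^2
3036 = 2^2 × 3 × 11 × 23
396 = 2^2 × 3^2 × 11
1089 = 3^2 × 11^2
LCM(1452, 3036, 396, 1089) = 2^2 × 3^2 × 11^2 × 23 = 100188.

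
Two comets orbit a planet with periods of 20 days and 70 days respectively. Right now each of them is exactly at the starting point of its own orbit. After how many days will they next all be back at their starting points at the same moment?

140 days

We need the least common multiple of the intervals.
20 = 2^2 × 5
70 = 2 × 5 × 7
LCM(20, 70) = 2^2 × 5 × 7 = 140.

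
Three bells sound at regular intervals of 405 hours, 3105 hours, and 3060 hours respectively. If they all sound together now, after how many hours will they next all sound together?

They coincide at every common multiple of the periods; the first is the LCM.
405 = 3^4 × 5
3105 = 3^3 × 5 × 23
3060 = 2^2 × 3^2 × 5 × 17
LCM(405, 3105, 3060) = 2^2 × 3^4 × 5 × 17 × 23 = 633420.

633420 hours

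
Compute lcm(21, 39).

21 = 3 × 7
39 = 3 × 13
LCM(21, 39) = 3 × 7 × 13 = 273.

273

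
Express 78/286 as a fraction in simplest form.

78 = 2 × 3 × 13
286 = 2 × 11 × 13
gcd(78, 286) = 2 × 13 = 26.
Divide numerator and denominator by 26: 78/286 = 3/11.

3/11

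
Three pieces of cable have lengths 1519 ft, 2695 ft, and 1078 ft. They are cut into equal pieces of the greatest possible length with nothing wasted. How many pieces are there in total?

108

Piece length = gcd(1519, 2695, 1078).
1519 = 7^2 × 31
2695 = 5 × 7^2 × 11
1078 = 2 × 7^2 × 11
gcd(1519, 2695, 1078) = 7^2 = 49.
Total pieces = 1519/49 + 2695/49 + 1078/49 = 31 + 55 + 22 = 108.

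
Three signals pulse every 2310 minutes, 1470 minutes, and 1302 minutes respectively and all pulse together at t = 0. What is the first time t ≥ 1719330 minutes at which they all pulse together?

2005080 minutes

Joint pulses occur at multiples of LCM(2310, 1470, 1302).
2310 = 2 × 3 × 5 × 7 × 11
1470 = 2 × 3 × 5 × 7^2
1302 = 2 × 3 × 7 × 31
LCM(2310, 1470, 1302) = 2 × 3 × 5 × 7^2 × 11 × 31 = 501270.
Smallest multiple of 501270 that is ≥ 1719330: ⌈1719330/501270⌉ × 501270 = 4 × 501270 = 2005080.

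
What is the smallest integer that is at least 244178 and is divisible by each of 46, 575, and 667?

The integer must be a common multiple of 46, 575, and 667, so a multiple of their LCM.
46 = 2 × 23
575 = 5^2 × 23
667 = 23 × 29
LCM(46, 575, 667) = 2 × 5^2 × 23 × 29 = 33350.
Smallest multiple of 33350 that is ≥ 244178: ⌈244178/33350⌉ × 33350 = 8 × 33350 = 266800.

266800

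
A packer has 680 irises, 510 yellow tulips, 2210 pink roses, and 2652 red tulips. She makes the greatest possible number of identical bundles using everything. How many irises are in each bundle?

Number of bundles = gcd(680, 510, 2210, 2652).
680 = 2^3 × 5 × 17
510 = 2 × 3 × 5 × 17
2210 = 2 × 5 × 13 × 17
2652 = 2^2 × 3 × 13 × 17
gcd(680, 510, 2210, 2652) = 2 × 17 = 34.
irises per bundle = 680 / 34 = 20.

20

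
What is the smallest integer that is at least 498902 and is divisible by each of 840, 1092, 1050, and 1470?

764400

The integer must be a common multiple of 840, 1092, 1050, and 1470, so a multiple of their LCM.
840 = 2^3 × 3 × 5 × 7
1092 = 2^2 × 3 × 7 × 13
1050 = 2 × 3 × 5^2 × 7
1470 = 2 × 3 × 5 × 7^2
LCM(840, 1092, 1050, 1470) = 2^3 × 3 × 5^2 × 7^2 × 13 = 382200.
Smallest multiple of 382200 that is ≥ 498902: ⌈498902/382200⌉ × 382200 = 2 × 382200 = 764400.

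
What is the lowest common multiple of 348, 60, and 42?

348 = 2^2 × 3 × 29
60 = 2^2 × 3 × 5
42 = 2 × 3 × 7
LCM(348, 60, 42) = 2^2 × 3 × 5 × 7 × 29 = 12180.

12180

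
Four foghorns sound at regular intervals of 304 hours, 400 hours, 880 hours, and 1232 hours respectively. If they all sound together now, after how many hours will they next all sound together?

585200 hours

They coincide at every common multiple of the periods; the first is the LCM.
304 = 2^4 × 19
400 = 2^4 × 5^2
880 = 2^4 × 5 × 11
1232 = 2^4 × 7 × 11
LCM(304, 400, 880, 1232) = 2^4 × 5^2 × 7 × 11 × 19 = 585200.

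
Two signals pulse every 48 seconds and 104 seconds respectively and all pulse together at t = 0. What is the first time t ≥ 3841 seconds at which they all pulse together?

4368 seconds

Joint pulses occur at multiples of LCM(48, 104).
48 = 2^4 × 3
104 = 2^3 × 13
LCM(48, 104) = 2^4 × 3 × 13 = 624.
Smallest multiple of 624 that is ≥ 3841: ⌈3841/624⌉ × 624 = 7 × 624 = 4368.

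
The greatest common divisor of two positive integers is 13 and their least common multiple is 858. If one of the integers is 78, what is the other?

143

For two integers, gcd × lcm = product, so the other is (13 × 858) / 78 = 11154 / 78 = 143.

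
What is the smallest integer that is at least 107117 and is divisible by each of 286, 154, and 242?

110110

The integer must be a common multiple of 286, 154, and 242, so a multiple of their LCM.
286 = 2 × 11 × 13
154 = 2 × 7 × 11
242 = 2 × 11^2
LCM(286, 154, 242) = 2 × 7 × 11^2 × 13 = 22022.
Smallest multiple of 22022 that is ≥ 107117: ⌈107117/22022⌉ × 22022 = 5 × 22022 = 110110.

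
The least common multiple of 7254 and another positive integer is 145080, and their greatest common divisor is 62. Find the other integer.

gcd × lcm = product of the two integers, so the other integer is (62 × 145080) / 7254 = 1240.

1240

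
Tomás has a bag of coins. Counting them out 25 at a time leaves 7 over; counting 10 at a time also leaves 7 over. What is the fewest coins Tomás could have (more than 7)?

N − 7 must be a common multiple of 25 and 10.
25 = 5^2
10 = 2 × 5
LCM(25, 10) = 2 × 5^2 = 50.
Smallest N > 7 is LCM + 7 = 50 + 7 = 57.

57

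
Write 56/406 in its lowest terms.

56 = 2^3 × 7
406 = 2 × 7 × 29
gcd(56, 406) = 2 × 7 = 14.
Divide numerator and denominator by 14: 56/406 = 4/29.

4/29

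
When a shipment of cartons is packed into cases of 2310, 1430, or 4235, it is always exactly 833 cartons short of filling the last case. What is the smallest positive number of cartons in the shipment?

329497

Being 833 short of a full case of size k means N ≡ −833 (mod k), i.e. N + 833 is a multiple of each size.
2310 = 2 × 3 × 5 × 7 × 11
1430 = 2 × 5 × 11 × 13
4235 = 5 × 7 × 11^2
LCM(2310, 1430, 4235) = 2 × 3 × 5 × 7 × 11^2 × 13 = 330330.
Smallest positive N is 330330 − 833 = 329497.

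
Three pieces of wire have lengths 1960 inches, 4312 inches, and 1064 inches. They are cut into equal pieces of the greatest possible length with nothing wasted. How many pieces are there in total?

131

Piece length = gcd(1960, 4312, 1064).
1960 = 2^3 × 5 × 7^2
4312 = 2^3 × 7^2 × 11
1064 = 2^3 × 7 × 19
gcd(1960, 4312, 1064) = 2^3 × 7 = 56.
Total pieces = 1960/56 + 4312/56 + 1064/56 = 35 + 77 + 19 = 131.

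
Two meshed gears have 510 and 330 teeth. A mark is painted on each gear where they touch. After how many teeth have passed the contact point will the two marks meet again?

5610 teeth

The first simultaneous occurrence is after LCM of the individual periods.
510 = 2 × 3 × 5 × 17
330 = 2 × 3 × 5 × 11
LCM(510, 330) = 2 × 3 × 5 × 11 × 17 = 5610.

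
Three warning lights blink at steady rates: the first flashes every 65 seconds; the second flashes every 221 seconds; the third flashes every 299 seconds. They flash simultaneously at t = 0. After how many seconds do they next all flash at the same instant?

25415 seconds

We need the least common multiple of the intervals.
65 = 5 × 13
221 = 13 × 17
299 = 13 × 23
LCM(65, 221, 299) = 5 × 13 × 17 × 23 = 25415.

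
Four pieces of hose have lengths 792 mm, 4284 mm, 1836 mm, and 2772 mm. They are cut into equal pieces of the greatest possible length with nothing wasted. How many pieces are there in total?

Piece length = gcd(792, 4284, 1836, 2772).
792 = 2^3 × 3^2 × 11
4284 = 2^2 × 3^2 × 7 × 17
1836 = 2^2 × 3^3 × 17
2772 = 2^2 × 3^2 × 7 × 11
gcd(792, 4284, 1836, 2772) = 2^2 × 3^2 = 36.
Total pieces = 792/36 + 4284/36 + 1836/36 + 2772/36 = 22 + 119 + 51 + 77 = 269.

269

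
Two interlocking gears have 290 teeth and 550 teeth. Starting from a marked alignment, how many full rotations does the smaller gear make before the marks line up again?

55 rotations

They are all back at their starting positions together after one LCM of the periods.
290 = 2 × 5 × 29
550 = 2 × 5^2 × 11
LCM(290, 550) = 2 × 5^2 × 11 × 29 = 15950.
Rotations for period 290: 15950 / 290 = 55.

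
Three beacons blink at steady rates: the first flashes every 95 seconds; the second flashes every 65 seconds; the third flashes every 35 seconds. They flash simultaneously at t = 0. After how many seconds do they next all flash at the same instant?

8645 seconds

We need the least common multiple of the intervals.
95 = 5 × 19
65 = 5 × 13
35 = 5 × 7
LCM(95, 65, 35) = 5 × 7 × 13 × 19 = 8645.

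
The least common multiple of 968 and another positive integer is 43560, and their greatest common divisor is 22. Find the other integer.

990

gcd × lcm = product of the two integers, so the other integer is (22 × 43560) / 968 = 990.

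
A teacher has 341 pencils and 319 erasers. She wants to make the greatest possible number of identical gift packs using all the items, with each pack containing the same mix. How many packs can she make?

The pack count must divide each quantity, so the greatest is gcd(341, 319).
341 = 11 × 31
319 = 11 × 29
gcd(341, 319) = 11.

11 packs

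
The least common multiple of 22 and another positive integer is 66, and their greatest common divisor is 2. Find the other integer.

gcd × lcm = product of the two integers, so the other integer is (2 × 66) / 22 = 6.

6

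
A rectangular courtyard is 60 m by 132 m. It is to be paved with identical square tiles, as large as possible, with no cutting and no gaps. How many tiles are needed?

Tile side = gcd(60, 132).
60 = 2^2 × 3 × 5
132 = 2^2 × 3 × 11
gcd(60, 132) = 2^2 × 3 = 12.
Tiles: (60/12) × (132/12) = 5 × 11 = 55.

55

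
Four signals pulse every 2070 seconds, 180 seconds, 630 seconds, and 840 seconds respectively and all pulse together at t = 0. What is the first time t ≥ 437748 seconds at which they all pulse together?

Joint pulses occur at multiples of LCM(2070, 180, 630, 840).
2070 = 2 × 3^2 × 5 × 23
180 = 2^2 × 3^2 × 5
630 = 2 × 3^2 × 5 × 7
840 = 2^3 × 3 × 5 × 7
LCM(2070, 180, 630, 840) = 2^3 × 3^2 × 5 × 7 × 23 = 57960.
Smallest multiple of 57960 that is ≥ 437748: ⌈437748/57960⌉ × 57960 = 8 × 57960 = 463680.

463680 seconds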